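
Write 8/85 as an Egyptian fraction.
1/11 + 1/312 + 1/291720

Greedy algorithm:
8/85: ceiling(85/8) = 11, use 1/11
3/935: ceiling(935/3) = 312, use 1/312
1/291720: ceiling(291720/1) = 291720, use 1/291720
Result: 8/85 = 1/11 + 1/312 + 1/291720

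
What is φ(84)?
24

84 = 2^2 × 3 × 7
φ(n) = n × ∏(1 - 1/p) for each prime p dividing n
φ(84) = 84 × (1 - 1/2) × (1 - 1/3) × (1 - 1/7) = 24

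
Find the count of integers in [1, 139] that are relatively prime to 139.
138

139 = 139
φ(n) = n × ∏(1 - 1/p) for each prime p dividing n
φ(139) = 139 × (1 - 1/139) = 138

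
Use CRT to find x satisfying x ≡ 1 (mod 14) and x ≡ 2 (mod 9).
29

Using Chinese Remainder Theorem:
M = 14 × 9 = 126
M1 = 9, M2 = 14
y1 = 9^(-1) mod 14 = 11
y2 = 14^(-1) mod 9 = 2
x = (1×9×11 + 2×14×2) mod 126 = 29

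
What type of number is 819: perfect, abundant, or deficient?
deficient

Proper divisors of 819: sum = 1 + 3 + 7 + 9 + 13 + 21 + 39 + 63 + 91 + 117 + 273 = 637
Since 637 < 819, 819 is deficient.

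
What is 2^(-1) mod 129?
65

gcd(2, 129) = 1, so the inverse exists.
Extended Euclidean algorithm on (129, 2):
129 = 64 × 2 + 1  ⟹  1 = (1)·129 + (-64)·2
So (-64)·2 ≡ 1 (mod 129), i.e. 2^(-1) ≡ -64 ≡ 65 (mod 129).
Check: 2 × 65 = 130 ≡ 1 (mod 129)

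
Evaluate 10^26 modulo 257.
59

Repeated squaring. Binary of 26 = 11010.
10^1 ≡ 10 (mod 257); 10^2 ≡ 100 (mod 257); 10^4 ≡ 234 (mod 257); 10^8 ≡ 15 (mod 257); 10^16 ≡ 225 (mod 257)
10^26 = 10^2 × 10^8 × 10^16 ≡ 59 (mod 257)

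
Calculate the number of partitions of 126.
3519222692

p(n) counts ways to write n as a sum of positive integers (order ignored).
Euler's pentagonal recurrence: p(k) = p(k-1) + p(k-2) - p(k-5) - p(k-7) + p(k-12) + p(k-15) - ... (offsets j(3j∓1)/2, signs ++--, p(0)=1, p(<0)=0).
DP table for k = 0..125: p(0)=1, p(1)=1, p(2)=2, p(3)=3, p(4)=5, p(5)=7, p(6)=11, p(7)=15, p(8)=22, p(9)=30, p(10)=42, p(11)=56, p(12)=77, p(13)=101, p(14)=135, p(15)=176, p(16)=231, p(17)=297, p(18)=385, p(19)=490, p(20)=627, p(21)=792, p(22)=1002, p(23)=1255, p(24)=1575, p(25)=1958, p(26)=2436, p(27)=3010, p(28)=3718, p(29)=4565, p(30)=5604, p(31)=6842, p(32)=8349, p(33)=10143, p(34)=12310, p(35)=14883, p(36)=17977, p(37)=21637, p(38)=26015, p(39)=31185, p(40)=37338, p(41)=44583, p(42)=53174, p(43)=63261, p(44)=75175, p(45)=89134, p(46)=105558, p(47)=124754, p(48)=147273, p(49)=173525, p(50)=204226, p(51)=239943, p(52)=281589, p(53)=329931, p(54)=386155, p(55)=451276, p(56)=526823, p(57)=614154, p(58)=715220, p(59)=831820, p(60)=966467, p(61)=1121505, p(62)=1300156, p(63)=1505499, p(64)=1741630, p(65)=2012558, p(66)=2323520, p(67)=2679689, p(68)=3087735, p(69)=3554345, p(70)=4087968, p(71)=4697205, p(72)=5392783, p(73)=6185689, p(74)=7089500, p(75)=8118264, p(76)=9289091, p(77)=10619863, p(78)=12132164, p(79)=13848650, p(80)=15796476, p(81)=18004327, p(82)=20506255, p(83)=23338469, p(84)=26543660, p(85)=30167357, p(86)=34262962, p(87)=38887673, p(88)=44108109, p(89)=49995925, p(90)=56634173, p(91)=64112359, p(92)=72533807, p(93)=82010177, p(94)=92669720, p(95)=104651419, p(96)=118114304, p(97)=133230930, p(98)=150198136, p(99)=169229875, p(100)=190569292, p(101)=214481126, p(102)=241265379, p(103)=271248950, p(104)=304801365, p(105)=342325709, p(106)=384276336, p(107)=431149389, p(108)=483502844, p(109)=541946240, p(110)=607163746, p(111)=679903203, p(112)=761002156, p(113)=851376628, p(114)=952050665, p(115)=1064144451, p(116)=1188908248, p(117)=1327710076, p(118)=1482074143, p(119)=1653668665, p(120)=1844349560, p(121)=2056148051, p(122)=2291320912, p(123)=2552338241, p(124)=2841940500, p(125)=3163127352.
Final step: p(126) = p(125) + p(124) - p(121) - p(119) + p(114) + p(111) - p(104) - p(100) + p(91) + p(86) - p(75) - p(69) + p(56) + p(49) - p(34) - p(26) + p(9) + p(0)
= 3163127352 + 2841940500 - 2056148051 - 1653668665 + 952050665 + 679903203 - 304801365 - 190569292 + 64112359 + 34262962 - 8118264 - 3554345 + 526823 + 173525 - 12310 - 2436 + 30 + 1
= 3519222692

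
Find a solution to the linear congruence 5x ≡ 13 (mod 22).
x ≡ 7 (mod 22)

gcd(5, 22) = 1, which divides 13, so solutions exist.
Find 5^(-1) mod 22 by the extended Euclidean algorithm:
22 = 4 × 5 + 2  ⟹  2 = (1)·22 + (-4)·5
5 = 2 × 2 + 1  ⟹  1 = (-2)·22 + (9)·5
So (9)·5 ≡ 1 (mod 22), i.e. 5^(-1) ≡ 9 (mod 22).
x ≡ 9 × 13 = 117 ≡ 7 (mod 22).
Check: 5 × 7 = 35 ≡ 13 (mod 22).
Unique solution: x ≡ 7 (mod 22)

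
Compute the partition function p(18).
385

p(n) counts ways to write n as a sum of positive integers (order ignored).
Euler's pentagonal recurrence: p(k) = p(k-1) + p(k-2) - p(k-5) - p(k-7) + p(k-12) + p(k-15) - ... (offsets j(3j∓1)/2, signs ++--, p(0)=1, p(<0)=0).
DP table for k = 0..17: p(0)=1, p(1)=1, p(2)=2, p(3)=3, p(4)=5, p(5)=7, p(6)=11, p(7)=15, p(8)=22, p(9)=30, p(10)=42, p(11)=56, p(12)=77, p(13)=101, p(14)=135, p(15)=176, p(16)=231, p(17)=297.
Final step: p(18) = p(17) + p(16) - p(13) - p(11) + p(6) + p(3)
= 297 + 231 - 101 - 56 + 11 + 3
= 385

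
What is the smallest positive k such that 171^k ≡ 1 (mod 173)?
172

173 is prime, so ord(171) divides φ(173) = 172.
Divisors of 172: 1, 2, 4, 43, 86, 172.
Repeated squaring: 171^1 ≡ 171, 171^2 ≡ 4, 171^4 ≡ 16, 171^8 ≡ 83, 171^16 ≡ 142, 171^32 ≡ 96, 171^64 ≡ 47, 171^128 ≡ 133 (mod 173).
Test 171^d mod 173 for each divisor d in increasing order:
171^1 ≡ 171
171^2 ≡ 4
171^4 ≡ 16
171^43 = 171^32·171^8·171^2·171^1 ≡ 93
171^86 = 171^64·171^16·171^4·171^2 ≡ 172
171^172 = 171^128·171^32·171^8·171^4 ≡ 1  ← first divisor giving 1
The order is 172.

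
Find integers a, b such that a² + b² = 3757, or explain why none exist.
6² + 61² (a=6, b=61)

Factorization: 3757 = 13 × 17^2
By Fermat: n is sum of two squares iff every prime p ≡ 3 (mod 4) appears to even power.
All primes ≡ 3 (mod 4) appear to even power.
Search a = 0, 1, 2, … for 3757 - a² a perfect square: first hit at a = 6: 3757 - 36 = 3721 = 61².
3757 = 6² + 61² = 36 + 3721 ✓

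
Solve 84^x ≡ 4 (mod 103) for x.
98

Baby-step giant-step with step n = ⌈√103⌉ = 11.
Baby steps 84^j mod 103 (j:value) for j=0..10: 0:1, 1:84, 2:52, 3:42, 4:26, 5:21, 6:13, 7:62, 8:58, 9:31, 10:29.
Giant-step multiplier: 84^(-11) ≡ 84^(102-11) = 84^91 ≡ 20 (mod 103).
Giant steps γ_i = 4·20^i mod 103: γ_0=4, γ_1=80, γ_2=55, γ_3=70, γ_4=61, γ_5=87, γ_6=92, γ_7=89, γ_8=29 (in table at j=10).
x = i·n + j = 8·11 + 10 = 98.
Check: 84^98 ≡ 4 (mod 103).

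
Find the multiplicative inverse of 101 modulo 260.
121

gcd(101, 260) = 1, so the inverse exists.
Extended Euclidean algorithm on (260, 101):
260 = 2 × 101 + 58  ⟹  58 = (1)·260 + (-2)·101
101 = 1 × 58 + 43  ⟹  43 = (-1)·260 + (3)·101
58 = 1 × 43 + 15  ⟹  15 = (2)·260 + (-5)·101
43 = 2 × 15 + 13  ⟹  13 = (-5)·260 + (13)·101
15 = 1 × 13 + 2  ⟹  2 = (7)·260 + (-18)·101
13 = 6 × 2 + 1  ⟹  1 = (-47)·260 + (121)·101
So (121)·101 ≡ 1 (mod 260), i.e. 101^(-1) ≡ 121 (mod 260).
Check: 101 × 121 = 12221 ≡ 1 (mod 260)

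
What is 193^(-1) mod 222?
199

gcd(193, 222) = 1, so the inverse exists.
Extended Euclidean algorithm on (222, 193):
222 = 1 × 193 + 29  ⟹  29 = (1)·222 + (-1)·193
193 = 6 × 29 + 19  ⟹  19 = (-6)·222 + (7)·193
29 = 1 × 19 + 10  ⟹  10 = (7)·222 + (-8)·193
19 = 1 × 10 + 9  ⟹  9 = (-13)·222 + (15)·193
10 = 1 × 9 + 1  ⟹  1 = (20)·222 + (-23)·193
So (-23)·193 ≡ 1 (mod 222), i.e. 193^(-1) ≡ -23 ≡ 199 (mod 222).
Check: 193 × 199 = 38407 ≡ 1 (mod 222)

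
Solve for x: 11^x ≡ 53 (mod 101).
71

Baby-step giant-step with step n = ⌈√101⌉ = 11.
Baby steps 11^j mod 101 (j:value) for j=0..10: 0:1, 1:11, 2:20, 3:18, 4:97, 5:57, 6:21, 7:29, 8:16, 9:75, 10:17.
Giant-step multiplier: 11^(-11) ≡ 11^(100-11) = 11^89 ≡ 74 (mod 101).
Giant steps γ_i = 53·74^i mod 101: γ_0=53, γ_1=84, γ_2=55, γ_3=30, γ_4=99, γ_5=54, γ_6=57 (in table at j=5).
x = i·n + j = 6·11 + 5 = 71.
Check: 11^71 ≡ 53 (mod 101).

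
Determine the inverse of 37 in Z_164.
133

gcd(37, 164) = 1, so the inverse exists.
Extended Euclidean algorithm on (164, 37):
164 = 4 × 37 + 16  ⟹  16 = (1)·164 + (-4)·37
37 = 2 × 16 + 5  ⟹  5 = (-2)·164 + (9)·37
16 = 3 × 5 + 1  ⟹  1 = (7)·164 + (-31)·37
So (-31)·37 ≡ 1 (mod 164), i.e. 37^(-1) ≡ -31 ≡ 133 (mod 164).
Check: 37 × 133 = 4921 ≡ 1 (mod 164)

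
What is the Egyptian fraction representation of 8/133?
1/17 + 1/754 + 1/1704794

Greedy algorithm:
8/133: ceiling(133/8) = 17, use 1/17
3/2261: ceiling(2261/3) = 754, use 1/754
1/1704794: ceiling(1704794/1) = 1704794, use 1/1704794
Result: 8/133 = 1/17 + 1/754 + 1/1704794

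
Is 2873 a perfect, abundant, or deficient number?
deficient

Proper divisors of 2873: sum = 1 + 13 + 17 + 169 + 221 = 421
Since 421 < 2873, 2873 is deficient.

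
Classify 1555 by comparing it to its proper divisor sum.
deficient

Proper divisors of 1555: sum = 1 + 5 + 311 = 317
Since 317 < 1555, 1555 is deficient.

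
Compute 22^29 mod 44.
0

Repeated squaring. Binary of 29 = 11101.
22^1 ≡ 22 (mod 44); 22^2 ≡ 0 (mod 44); 22^4 ≡ 0 (mod 44); 22^8 ≡ 0 (mod 44); 22^16 ≡ 0 (mod 44)
22^29 = 22^1 × 22^4 × 22^8 × 22^16 ≡ 0 (mod 44)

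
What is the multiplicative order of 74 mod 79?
78

79 is prime, so ord(74) divides φ(79) = 78.
Divisors of 78: 1, 2, 3, 6, 13, 26, 39, 78.
Repeated squaring: 74^1 ≡ 74, 74^2 ≡ 25, 74^4 ≡ 72, 74^8 ≡ 49, 74^16 ≡ 31, 74^32 ≡ 13, 74^64 ≡ 11 (mod 79).
Test 74^d mod 79 for each divisor d in increasing order:
74^1 ≡ 74
74^2 ≡ 25
74^3 = 74^2·74^1 ≡ 33
74^6 = 74^4·74^2 ≡ 62
74^13 = 74^8·74^4·74^1 ≡ 56
74^26 = 74^16·74^8·74^2 ≡ 55
74^39 = 74^32·74^4·74^2·74^1 ≡ 78
74^78 = 74^64·74^8·74^4·74^2 ≡ 1  ← first divisor giving 1
The order is 78.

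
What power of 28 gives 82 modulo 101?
86

Baby-step giant-step with step n = ⌈√101⌉ = 11.
Baby steps 28^j mod 101 (j:value) for j=0..10: 0:1, 1:28, 2:77, 3:35, 4:71, 5:69, 6:13, 7:61, 8:92, 9:51, 10:14.
Giant-step multiplier: 28^(-11) ≡ 28^(100-11) = 28^89 ≡ 42 (mod 101).
Giant steps γ_i = 82·42^i mod 101: γ_0=82, γ_1=10, γ_2=16, γ_3=66, γ_4=45, γ_5=72, γ_6=95, γ_7=51 (in table at j=9).
x = i·n + j = 7·11 + 9 = 86.
Check: 28^86 ≡ 82 (mod 101).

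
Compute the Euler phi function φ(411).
272

411 = 3 × 137
φ(n) = n × ∏(1 - 1/p) for each prime p dividing n
φ(411) = 411 × (1 - 1/3) × (1 - 1/137) = 272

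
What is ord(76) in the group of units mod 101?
50

101 is prime, so ord(76) divides φ(101) = 100.
Divisors of 100: 1, 2, 4, 5, 10, 20, 25, 50, 100.
Repeated squaring: 76^1 ≡ 76, 76^2 ≡ 19, 76^4 ≡ 58, 76^8 ≡ 31, 76^16 ≡ 52, 76^32 ≡ 78, 76^64 ≡ 24 (mod 101).
Test 76^d mod 101 for each divisor d in increasing order:
76^1 ≡ 76
76^2 ≡ 19
76^4 ≡ 58
76^5 = 76^4·76^1 ≡ 65
76^10 = 76^8·76^2 ≡ 84
76^20 = 76^16·76^4 ≡ 87
76^25 = 76^16·76^8·76^1 ≡ 100
76^50 = 76^32·76^16·76^2 ≡ 1  ← first divisor giving 1
The order is 50.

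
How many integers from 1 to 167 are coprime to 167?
166

167 = 167
φ(n) = n × ∏(1 - 1/p) for each prime p dividing n
φ(167) = 167 × (1 - 1/167) = 166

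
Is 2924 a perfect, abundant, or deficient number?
deficient

Proper divisors of 2924: sum = 1 + 2 + 4 + 17 + 34 + 43 + 68 + 86 + 172 + 731 + 1462 = 2620
Since 2620 < 2924, 2924 is deficient.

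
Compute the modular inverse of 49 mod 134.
93

gcd(49, 134) = 1, so the inverse exists.
Extended Euclidean algorithm on (134, 49):
134 = 2 × 49 + 36  ⟹  36 = (1)·134 + (-2)·49
49 = 1 × 36 + 13  ⟹  13 = (-1)·134 + (3)·49
36 = 2 × 13 + 10  ⟹  10 = (3)·134 + (-8)·49
13 = 1 × 10 + 3  ⟹  3 = (-4)·134 + (11)·49
10 = 3 × 3 + 1  ⟹  1 = (15)·134 + (-41)·49
So (-41)·49 ≡ 1 (mod 134), i.e. 49^(-1) ≡ -41 ≡ 93 (mod 134).
Check: 49 × 93 = 4557 ≡ 1 (mod 134)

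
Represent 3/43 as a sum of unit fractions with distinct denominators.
1/15 + 1/323 + 1/208335

Greedy algorithm:
3/43: ceiling(43/3) = 15, use 1/15
2/645: ceiling(645/2) = 323, use 1/323
1/208335: ceiling(208335/1) = 208335, use 1/208335
Result: 3/43 = 1/15 + 1/323 + 1/208335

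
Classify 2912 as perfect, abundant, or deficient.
abundant

Proper divisors of 2912: sum = 1 + 2 + 4 + 7 + 8 + 13 + 14 + 16 + ... + 364 + 416 + 728 + 1456 (23 divisors) = 4144
Since 4144 > 2912, 2912 is abundant.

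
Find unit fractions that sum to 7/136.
1/20 + 1/680

Greedy algorithm:
7/136: ceiling(136/7) = 20, use 1/20
1/680: ceiling(680/1) = 680, use 1/680
Result: 7/136 = 1/20 + 1/680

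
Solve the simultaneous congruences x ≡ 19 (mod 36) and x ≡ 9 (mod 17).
451

Using Chinese Remainder Theorem:
M = 36 × 17 = 612
M1 = 17, M2 = 36
y1 = 17^(-1) mod 36 = 17
y2 = 36^(-1) mod 17 = 9
x = (19×17×17 + 9×36×9) mod 612 = 451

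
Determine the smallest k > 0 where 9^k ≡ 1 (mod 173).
86

173 is prime, so ord(9) divides φ(173) = 172.
Divisors of 172: 1, 2, 4, 43, 86, 172.
Repeated squaring: 9^1 ≡ 9, 9^2 ≡ 81, 9^4 ≡ 160, 9^8 ≡ 169, 9^16 ≡ 16, 9^32 ≡ 83, 9^64 ≡ 142, 9^128 ≡ 96 (mod 173).
Test 9^d mod 173 for each divisor d in increasing order:
9^1 ≡ 9
9^2 ≡ 81
9^4 ≡ 160
9^43 = 9^32·9^8·9^2·9^1 ≡ 172
9^86 = 9^64·9^16·9^4·9^2 ≡ 1  ← first divisor giving 1
The order is 86.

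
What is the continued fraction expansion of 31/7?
[4; 2, 3]

Euclidean algorithm steps:
31 = 4 × 7 + 3
7 = 2 × 3 + 1
3 = 3 × 1 + 0
Continued fraction: [4; 2, 3]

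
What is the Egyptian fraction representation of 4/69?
1/18 + 1/414

Greedy algorithm:
4/69: ceiling(69/4) = 18, use 1/18
1/414: ceiling(414/1) = 414, use 1/414
Result: 4/69 = 1/18 + 1/414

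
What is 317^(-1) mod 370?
363

gcd(317, 370) = 1, so the inverse exists.
Extended Euclidean algorithm on (370, 317):
370 = 1 × 317 + 53  ⟹  53 = (1)·370 + (-1)·317
317 = 5 × 53 + 52  ⟹  52 = (-5)·370 + (6)·317
53 = 1 × 52 + 1  ⟹  1 = (6)·370 + (-7)·317
So (-7)·317 ≡ 1 (mod 370), i.e. 317^(-1) ≡ -7 ≡ 363 (mod 370).
Check: 317 × 363 = 115071 ≡ 1 (mod 370)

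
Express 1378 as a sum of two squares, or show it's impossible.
3² + 37² (a=3, b=37)

Factorization: 1378 = 2 × 13 × 53
By Fermat: n is sum of two squares iff every prime p ≡ 3 (mod 4) appears to even power.
All primes ≡ 3 (mod 4) appear to even power.
Search a = 0, 1, 2, … for 1378 - a² a perfect square: first hit at a = 3: 1378 - 9 = 1369 = 37².
1378 = 3² + 37² = 9 + 1369 ✓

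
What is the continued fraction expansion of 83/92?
[0; 1, 9, 4, 2]

Euclidean algorithm steps:
83 = 0 × 92 + 83
92 = 1 × 83 + 9
83 = 9 × 9 + 2
9 = 4 × 2 + 1
2 = 2 × 1 + 0
Continued fraction: [0; 1, 9, 4, 2]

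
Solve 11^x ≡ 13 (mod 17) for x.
12

Baby-step giant-step with step n = ⌈√17⌉ = 5.
Baby steps 11^j mod 17 (j:value) for j=0..4: 0:1, 1:11, 2:2, 3:5, 4:4.
Giant-step multiplier: 11^(-5) ≡ 11^(16-5) = 11^11 ≡ 12 (mod 17).
Giant steps γ_i = 13·12^i mod 17: γ_0=13, γ_1=3, γ_2=2 (in table at j=2).
x = i·n + j = 2·5 + 2 = 12.
Check: 11^12 ≡ 13 (mod 17).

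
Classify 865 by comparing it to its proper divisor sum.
deficient

Proper divisors of 865: sum = 1 + 5 + 173 = 179
Since 179 < 865, 865 is deficient.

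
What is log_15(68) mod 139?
103

Baby-step giant-step with step n = ⌈√139⌉ = 12.
Baby steps 15^j mod 139 (j:value) for j=0..11: 0:1, 1:15, 2:86, 3:39, 4:29, 5:18, 6:131, 7:19, 8:7, 9:105, 10:46, 11:134.
Giant-step multiplier: 15^(-12) ≡ 15^(138-12) = 15^126 ≡ 63 (mod 139).
Giant steps γ_i = 68·63^i mod 139: γ_0=68, γ_1=114, γ_2=93, γ_3=21, γ_4=72, γ_5=88, γ_6=123, γ_7=104, γ_8=19 (in table at j=7).
x = i·n + j = 8·12 + 7 = 103.
Check: 15^103 ≡ 68 (mod 139).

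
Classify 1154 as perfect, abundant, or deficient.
deficient

Proper divisors of 1154: sum = 1 + 2 + 577 = 580
Since 580 < 1154, 1154 is deficient.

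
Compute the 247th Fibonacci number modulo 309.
175

Matrix identity: Q^n = [[F_(n+1), F_n], [F_n, F_(n-1)]] with Q = [[1,1],[1,0]].
n = 247 = 11110111₂. Square-and-multiply, entries mod 309:
Q^1 = [[1,1],[1,0]]
Q^3 = (Q^1)²·Q = [[3,2],[2,1]]
Q^7 = (Q^3)²·Q = [[21,13],[13,8]]
Q^15 = (Q^7)²·Q = [[60,301],[301,68]]
Q^30 = (Q^15)² = [[265,212],[212,53]]
Q^61 = (Q^30)²·Q = [[275,221],[221,54]]
Q^123 = (Q^61)²·Q = [[33,248],[248,94]]
Q^247 = (Q^123)²·Q = [[153,175],[175,287]]
F_247 mod 309 = Q^247[0][1] = 175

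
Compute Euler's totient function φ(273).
144

273 = 3 × 7 × 13
φ(n) = n × ∏(1 - 1/p) for each prime p dividing n
φ(273) = 273 × (1 - 1/3) × (1 - 1/7) × (1 - 1/13) = 144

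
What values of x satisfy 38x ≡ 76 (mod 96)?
x ≡ 2 (mod 48)

gcd(38, 96) = 2, which divides 76, so solutions exist.
Divide through by 2: 19x ≡ 38 (mod 48).
Find 19^(-1) mod 48 by the extended Euclidean algorithm:
48 = 2 × 19 + 10  ⟹  10 = (1)·48 + (-2)·19
19 = 1 × 10 + 9  ⟹  9 = (-1)·48 + (3)·19
10 = 1 × 9 + 1  ⟹  1 = (2)·48 + (-5)·19
So (-5)·19 ≡ 1 (mod 48), i.e. 19^(-1) ≡ -5 ≡ 43 (mod 48).
x ≡ 43 × 38 = 1634 ≡ 2 (mod 48).
Check: 38 × 2 = 76 ≡ 76 (mod 96).
x ≡ 2 (mod 48), giving 2 solutions mod 96.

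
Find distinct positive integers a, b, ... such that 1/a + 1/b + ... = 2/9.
1/5 + 1/45

Greedy algorithm:
2/9: ceiling(9/2) = 5, use 1/5
1/45: ceiling(45/1) = 45, use 1/45
Result: 2/9 = 1/5 + 1/45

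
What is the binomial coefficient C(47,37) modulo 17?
14

Using Lucas' theorem:
Write n=47 and k=37 in base 17:
n in base 17: [2, 13]
k in base 17: [2, 3]
C(47,37) mod 17 = ∏ C(n_i, k_i) mod 17
Digit binomials (mod 17): C(2,2) = 1; C(13,3) = 286 ≡ 14
Product: 1 × 14 = 14 ≡ 14 (mod 17)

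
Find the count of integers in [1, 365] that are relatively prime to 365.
288

365 = 5 × 73
φ(n) = n × ∏(1 - 1/p) for each prime p dividing n
φ(365) = 365 × (1 - 1/5) × (1 - 1/73) = 288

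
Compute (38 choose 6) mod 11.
0

Using Lucas' theorem:
Write n=38 and k=6 in base 11:
n in base 11: [3, 5]
k in base 11: [0, 6]
C(38,6) mod 11 = ∏ C(n_i, k_i) mod 11
Digit binomials (mod 11): C(3,0) = 1; C(5,6) = 0 (k_i > n_i)
Product: 1 × 0 = 0 ≡ 0 (mod 11)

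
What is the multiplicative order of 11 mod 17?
16

17 is prime, so ord(11) divides φ(17) = 16.
Divisors of 16: 1, 2, 4, 8, 16.
Repeated squaring: 11^1 ≡ 11, 11^2 ≡ 2, 11^4 ≡ 4, 11^8 ≡ 16, 11^16 ≡ 1 (mod 17).
Test 11^d mod 17 for each divisor d in increasing order:
11^1 ≡ 11
11^2 ≡ 2
11^4 ≡ 4
11^8 ≡ 16
11^16 ≡ 1  ← first divisor giving 1
The order is 16.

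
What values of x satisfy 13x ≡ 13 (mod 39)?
x ≡ 1 (mod 3)

gcd(13, 39) = 13, which divides 13, so solutions exist.
Divide through by 13: x ≡ 1 (mod 3).
The coefficient of x is now 1, so x ≡ 1 (mod 3).
Check: 13 × 1 = 13 ≡ 13 (mod 39).
x ≡ 1 (mod 3), giving 13 solutions mod 39.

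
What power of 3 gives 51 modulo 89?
7

Baby-step giant-step with step n = ⌈√89⌉ = 10.
Baby steps 3^j mod 89 (j:value) for j=0..9: 0:1, 1:3, 2:9, 3:27, 4:81, 5:65, 6:17, 7:51, 8:64, 9:14.
h = 51 is already in the table at j=7, so x = 7.
Check: 3^7 ≡ 51 (mod 89).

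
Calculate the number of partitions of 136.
10015581680

p(n) counts ways to write n as a sum of positive integers (order ignored).
Euler's pentagonal recurrence: p(k) = p(k-1) + p(k-2) - p(k-5) - p(k-7) + p(k-12) + p(k-15) - ... (offsets j(3j∓1)/2, signs ++--, p(0)=1, p(<0)=0).
DP table for k = 0..135: p(0)=1, p(1)=1, p(2)=2, p(3)=3, p(4)=5, p(5)=7, p(6)=11, p(7)=15, p(8)=22, p(9)=30, p(10)=42, p(11)=56, p(12)=77, p(13)=101, p(14)=135, p(15)=176, p(16)=231, p(17)=297, p(18)=385, p(19)=490, p(20)=627, p(21)=792, p(22)=1002, p(23)=1255, p(24)=1575, p(25)=1958, p(26)=2436, p(27)=3010, p(28)=3718, p(29)=4565, p(30)=5604, p(31)=6842, p(32)=8349, p(33)=10143, p(34)=12310, p(35)=14883, p(36)=17977, p(37)=21637, p(38)=26015, p(39)=31185, p(40)=37338, p(41)=44583, p(42)=53174, p(43)=63261, p(44)=75175, p(45)=89134, p(46)=105558, p(47)=124754, p(48)=147273, p(49)=173525, p(50)=204226, p(51)=239943, p(52)=281589, p(53)=329931, p(54)=386155, p(55)=451276, p(56)=526823, p(57)=614154, p(58)=715220, p(59)=831820, p(60)=966467, p(61)=1121505, p(62)=1300156, p(63)=1505499, p(64)=1741630, p(65)=2012558, p(66)=2323520, p(67)=2679689, p(68)=3087735, p(69)=3554345, p(70)=4087968, p(71)=4697205, p(72)=5392783, p(73)=6185689, p(74)=7089500, p(75)=8118264, p(76)=9289091, p(77)=10619863, p(78)=12132164, p(79)=13848650, p(80)=15796476, p(81)=18004327, p(82)=20506255, p(83)=23338469, p(84)=26543660, p(85)=30167357, p(86)=34262962, p(87)=38887673, p(88)=44108109, p(89)=49995925, p(90)=56634173, p(91)=64112359, p(92)=72533807, p(93)=82010177, p(94)=92669720, p(95)=104651419, p(96)=118114304, p(97)=133230930, p(98)=150198136, p(99)=169229875, p(100)=190569292, p(101)=214481126, p(102)=241265379, p(103)=271248950, p(104)=304801365, p(105)=342325709, p(106)=384276336, p(107)=431149389, p(108)=483502844, p(109)=541946240, p(110)=607163746, p(111)=679903203, p(112)=761002156, p(113)=851376628, p(114)=952050665, p(115)=1064144451, p(116)=1188908248, p(117)=1327710076, p(118)=1482074143, p(119)=1653668665, p(120)=1844349560, p(121)=2056148051, p(122)=2291320912, p(123)=2552338241, p(124)=2841940500, p(125)=3163127352, p(126)=3519222692, p(127)=3913864295, p(128)=4351078600, p(129)=4835271870, p(130)=5371315400, p(131)=5964539504, p(132)=6620830889, p(133)=7346629512, p(134)=8149040695, p(135)=9035836076.
Final step: p(136) = p(135) + p(134) - p(131) - p(129) + p(124) + p(121) - p(114) - p(110) + p(101) + p(96) - p(85) - p(79) + p(66) + p(59) - p(44) - p(36) + p(19) + p(10)
= 9035836076 + 8149040695 - 5964539504 - 4835271870 + 2841940500 + 2056148051 - 952050665 - 607163746 + 214481126 + 118114304 - 30167357 - 13848650 + 2323520 + 831820 - 75175 - 17977 + 490 + 42
= 10015581680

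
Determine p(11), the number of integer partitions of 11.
56

p(n) counts ways to write n as a sum of positive integers (order ignored).
Euler's pentagonal recurrence: p(k) = p(k-1) + p(k-2) - p(k-5) - p(k-7) + p(k-12) + p(k-15) - ... (offsets j(3j∓1)/2, signs ++--, p(0)=1, p(<0)=0).
DP table for k = 0..10: p(0)=1, p(1)=1, p(2)=2, p(3)=3, p(4)=5, p(5)=7, p(6)=11, p(7)=15, p(8)=22, p(9)=30, p(10)=42.
Final step: p(11) = p(10) + p(9) - p(6) - p(4)
= 42 + 30 - 11 - 5
= 56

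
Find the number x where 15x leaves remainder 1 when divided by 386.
103

gcd(15, 386) = 1, so the inverse exists.
Extended Euclidean algorithm on (386, 15):
386 = 25 × 15 + 11  ⟹  11 = (1)·386 + (-25)·15
15 = 1 × 11 + 4  ⟹  4 = (-1)·386 + (26)·15
11 = 2 × 4 + 3  ⟹  3 = (3)·386 + (-77)·15
4 = 1 × 3 + 1  ⟹  1 = (-4)·386 + (103)·15
So (103)·15 ≡ 1 (mod 386), i.e. 15^(-1) ≡ 103 (mod 386).
Check: 15 × 103 = 1545 ≡ 1 (mod 386)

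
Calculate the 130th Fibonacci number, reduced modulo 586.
343

Matrix identity: Q^n = [[F_(n+1), F_n], [F_n, F_(n-1)]] with Q = [[1,1],[1,0]].
n = 130 = 10000010₂. Square-and-multiply, entries mod 586:
Q^1 = [[1,1],[1,0]]
Q^2 = (Q^1)² = [[2,1],[1,1]]
Q^4 = (Q^2)² = [[5,3],[3,2]]
Q^8 = (Q^4)² = [[34,21],[21,13]]
Q^16 = (Q^8)² = [[425,401],[401,24]]
Q^32 = (Q^16)² = [[374,147],[147,227]]
Q^65 = (Q^32)²·Q = [[196,335],[335,447]]
Q^130 = (Q^65)² = [[39,343],[343,282]]
F_130 mod 586 = Q^130[0][1] = 343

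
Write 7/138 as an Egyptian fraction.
1/20 + 1/1380

Greedy algorithm:
7/138: ceiling(138/7) = 20, use 1/20
1/1380: ceiling(1380/1) = 1380, use 1/1380
Result: 7/138 = 1/20 + 1/1380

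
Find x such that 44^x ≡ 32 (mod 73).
32

Baby-step giant-step with step n = ⌈√73⌉ = 9.
Baby steps 44^j mod 73 (j:value) for j=0..8: 0:1, 1:44, 2:38, 3:66, 4:57, 5:26, 6:49, 7:39, 8:37.
Giant-step multiplier: 44^(-9) ≡ 44^(72-9) = 44^63 ≡ 10 (mod 73).
Giant steps γ_i = 32·10^i mod 73: γ_0=32, γ_1=28, γ_2=61, γ_3=26 (in table at j=5).
x = i·n + j = 3·9 + 5 = 32.
Check: 44^32 ≡ 32 (mod 73).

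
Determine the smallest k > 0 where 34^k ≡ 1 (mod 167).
166

167 is prime, so ord(34) divides φ(167) = 166.
Divisors of 166: 1, 2, 83, 166.
Repeated squaring: 34^1 ≡ 34, 34^2 ≡ 154, 34^4 ≡ 2, 34^8 ≡ 4, 34^16 ≡ 16, 34^32 ≡ 89, 34^64 ≡ 72, 34^128 ≡ 7 (mod 167).
Test 34^d mod 167 for each divisor d in increasing order:
34^1 ≡ 34
34^2 ≡ 154
34^83 = 34^64·34^16·34^2·34^1 ≡ 166
34^166 = 34^128·34^32·34^4·34^2 ≡ 1  ← first divisor giving 1
The order is 166.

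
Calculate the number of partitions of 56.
526823

p(n) counts ways to write n as a sum of positive integers (order ignored).
Euler's pentagonal recurrence: p(k) = p(k-1) + p(k-2) - p(k-5) - p(k-7) + p(k-12) + p(k-15) - ... (offsets j(3j∓1)/2, signs ++--, p(0)=1, p(<0)=0).
DP table for k = 0..55: p(0)=1, p(1)=1, p(2)=2, p(3)=3, p(4)=5, p(5)=7, p(6)=11, p(7)=15, p(8)=22, p(9)=30, p(10)=42, p(11)=56, p(12)=77, p(13)=101, p(14)=135, p(15)=176, p(16)=231, p(17)=297, p(18)=385, p(19)=490, p(20)=627, p(21)=792, p(22)=1002, p(23)=1255, p(24)=1575, p(25)=1958, p(26)=2436, p(27)=3010, p(28)=3718, p(29)=4565, p(30)=5604, p(31)=6842, p(32)=8349, p(33)=10143, p(34)=12310, p(35)=14883, p(36)=17977, p(37)=21637, p(38)=26015, p(39)=31185, p(40)=37338, p(41)=44583, p(42)=53174, p(43)=63261, p(44)=75175, p(45)=89134, p(46)=105558, p(47)=124754, p(48)=147273, p(49)=173525, p(50)=204226, p(51)=239943, p(52)=281589, p(53)=329931, p(54)=386155, p(55)=451276.
Final step: p(56) = p(55) + p(54) - p(51) - p(49) + p(44) + p(41) - p(34) - p(30) + p(21) + p(16) - p(5)
= 451276 + 386155 - 239943 - 173525 + 75175 + 44583 - 12310 - 5604 + 792 + 231 - 7
= 526823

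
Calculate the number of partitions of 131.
5964539504

p(n) counts ways to write n as a sum of positive integers (order ignored).
Euler's pentagonal recurrence: p(k) = p(k-1) + p(k-2) - p(k-5) - p(k-7) + p(k-12) + p(k-15) - ... (offsets j(3j∓1)/2, signs ++--, p(0)=1, p(<0)=0).
DP table for k = 0..130: p(0)=1, p(1)=1, p(2)=2, p(3)=3, p(4)=5, p(5)=7, p(6)=11, p(7)=15, p(8)=22, p(9)=30, p(10)=42, p(11)=56, p(12)=77, p(13)=101, p(14)=135, p(15)=176, p(16)=231, p(17)=297, p(18)=385, p(19)=490, p(20)=627, p(21)=792, p(22)=1002, p(23)=1255, p(24)=1575, p(25)=1958, p(26)=2436, p(27)=3010, p(28)=3718, p(29)=4565, p(30)=5604, p(31)=6842, p(32)=8349, p(33)=10143, p(34)=12310, p(35)=14883, p(36)=17977, p(37)=21637, p(38)=26015, p(39)=31185, p(40)=37338, p(41)=44583, p(42)=53174, p(43)=63261, p(44)=75175, p(45)=89134, p(46)=105558, p(47)=124754, p(48)=147273, p(49)=173525, p(50)=204226, p(51)=239943, p(52)=281589, p(53)=329931, p(54)=386155, p(55)=451276, p(56)=526823, p(57)=614154, p(58)=715220, p(59)=831820, p(60)=966467, p(61)=1121505, p(62)=1300156, p(63)=1505499, p(64)=1741630, p(65)=2012558, p(66)=2323520, p(67)=2679689, p(68)=3087735, p(69)=3554345, p(70)=4087968, p(71)=4697205, p(72)=5392783, p(73)=6185689, p(74)=7089500, p(75)=8118264, p(76)=9289091, p(77)=10619863, p(78)=12132164, p(79)=13848650, p(80)=15796476, p(81)=18004327, p(82)=20506255, p(83)=23338469, p(84)=26543660, p(85)=30167357, p(86)=34262962, p(87)=38887673, p(88)=44108109, p(89)=49995925, p(90)=56634173, p(91)=64112359, p(92)=72533807, p(93)=82010177, p(94)=92669720, p(95)=104651419, p(96)=118114304, p(97)=133230930, p(98)=150198136, p(99)=169229875, p(100)=190569292, p(101)=214481126, p(102)=241265379, p(103)=271248950, p(104)=304801365, p(105)=342325709, p(106)=384276336, p(107)=431149389, p(108)=483502844, p(109)=541946240, p(110)=607163746, p(111)=679903203, p(112)=761002156, p(113)=851376628, p(114)=952050665, p(115)=1064144451, p(116)=1188908248, p(117)=1327710076, p(118)=1482074143, p(119)=1653668665, p(120)=1844349560, p(121)=2056148051, p(122)=2291320912, p(123)=2552338241, p(124)=2841940500, p(125)=3163127352, p(126)=3519222692, p(127)=3913864295, p(128)=4351078600, p(129)=4835271870, p(130)=5371315400.
Final step: p(131) = p(130) + p(129) - p(126) - p(124) + p(119) + p(116) - p(109) - p(105) + p(96) + p(91) - p(80) - p(74) + p(61) + p(54) - p(39) - p(31) + p(14) + p(5)
= 5371315400 + 4835271870 - 3519222692 - 2841940500 + 1653668665 + 1188908248 - 541946240 - 342325709 + 118114304 + 64112359 - 15796476 - 7089500 + 1121505 + 386155 - 31185 - 6842 + 135 + 7
= 5964539504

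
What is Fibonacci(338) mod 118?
63

Matrix identity: Q^n = [[F_(n+1), F_n], [F_n, F_(n-1)]] with Q = [[1,1],[1,0]].
n = 338 = 101010010₂. Square-and-multiply, entries mod 118:
Q^1 = [[1,1],[1,0]]
Q^2 = (Q^1)² = [[2,1],[1,1]]
Q^5 = (Q^2)²·Q = [[8,5],[5,3]]
Q^10 = (Q^5)² = [[89,55],[55,34]]
Q^21 = (Q^10)²·Q = [[11,90],[90,39]]
Q^42 = (Q^21)² = [[79,16],[16,63]]
Q^84 = (Q^42)² = [[7,30],[30,95]]
Q^169 = (Q^84)²·Q = [[115,5],[5,110]]
Q^338 = (Q^169)² = [[34,63],[63,89]]
F_338 mod 118 = Q^338[0][1] = 63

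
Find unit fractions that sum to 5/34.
1/7 + 1/238

Greedy algorithm:
5/34: ceiling(34/5) = 7, use 1/7
1/238: ceiling(238/1) = 238, use 1/238
Result: 5/34 = 1/7 + 1/238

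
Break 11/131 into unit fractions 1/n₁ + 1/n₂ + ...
1/12 + 1/1572

Greedy algorithm:
11/131: ceiling(131/11) = 12, use 1/12
1/1572: ceiling(1572/1) = 1572, use 1/1572
Result: 11/131 = 1/12 + 1/1572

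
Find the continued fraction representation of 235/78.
[3; 78]

Euclidean algorithm steps:
235 = 3 × 78 + 1
78 = 78 × 1 + 0
Continued fraction: [3; 78]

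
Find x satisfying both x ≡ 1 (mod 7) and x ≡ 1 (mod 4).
1

Using Chinese Remainder Theorem:
M = 7 × 4 = 28
M1 = 4, M2 = 7
y1 = 4^(-1) mod 7 = 2
y2 = 7^(-1) mod 4 = 3
x = (1×4×2 + 1×7×3) mod 28 = 1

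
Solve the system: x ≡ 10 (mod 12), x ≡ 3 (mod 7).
10

Using Chinese Remainder Theorem:
M = 12 × 7 = 84
M1 = 7, M2 = 12
y1 = 7^(-1) mod 12 = 7
y2 = 12^(-1) mod 7 = 3
x = (10×7×7 + 3×12×3) mod 84 = 10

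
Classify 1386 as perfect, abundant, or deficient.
abundant

Proper divisors of 1386: sum = 1 + 2 + 3 + 6 + 7 + 9 + 11 + 14 + ... + 198 + 231 + 462 + 693 (23 divisors) = 2358
Since 2358 > 1386, 1386 is abundant.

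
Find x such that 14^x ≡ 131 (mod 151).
21

Baby-step giant-step with step n = ⌈√151⌉ = 13.
Baby steps 14^j mod 151 (j:value) for j=0..12: 0:1, 1:14, 2:45, 3:26, 4:62, 5:113, 6:72, 7:102, 8:69, 9:60, 10:85, 11:133, 12:50.
Giant-step multiplier: 14^(-13) ≡ 14^(150-13) = 14^137 ≡ 140 (mod 151).
Giant steps γ_i = 131·140^i mod 151: γ_0=131, γ_1=69 (in table at j=8).
x = i·n + j = 1·13 + 8 = 21.
Check: 14^21 ≡ 131 (mod 151).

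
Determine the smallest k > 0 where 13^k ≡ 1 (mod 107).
53

107 is prime, so ord(13) divides φ(107) = 106.
Divisors of 106: 1, 2, 53, 106.
Repeated squaring: 13^1 ≡ 13, 13^2 ≡ 62, 13^4 ≡ 99, 13^8 ≡ 64, 13^16 ≡ 30, 13^32 ≡ 44, 13^64 ≡ 10 (mod 107).
Test 13^d mod 107 for each divisor d in increasing order:
13^1 ≡ 13
13^2 ≡ 62
13^53 = 13^32·13^16·13^4·13^1 ≡ 1  ← first divisor giving 1
The order is 53.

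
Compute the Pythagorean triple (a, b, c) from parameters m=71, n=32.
(4017, 4544, 6065)

Euclid's formula: a = m² - n², b = 2mn, c = m² + n²
m = 71, n = 32
a = 71² - 32² = 5041 - 1024 = 4017
b = 2 × 71 × 32 = 4544
c = 71² + 32² = 5041 + 1024 = 6065
Verification: 4017² + 4544² = 16136289 + 20647936 = 36784225 = 6065² ✓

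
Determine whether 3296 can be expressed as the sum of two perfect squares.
Not possible

Factorization: 3296 = 2^5 × 103
By Fermat: n is sum of two squares iff every prime p ≡ 3 (mod 4) appears to even power.
Prime(s) ≡ 3 (mod 4) with odd exponent: [(103, 1)]
Therefore 3296 cannot be expressed as a² + b².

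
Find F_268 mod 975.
441

Matrix identity: Q^n = [[F_(n+1), F_n], [F_n, F_(n-1)]] with Q = [[1,1],[1,0]].
n = 268 = 100001100₂. Square-and-multiply, entries mod 975:
Q^1 = [[1,1],[1,0]]
Q^2 = (Q^1)² = [[2,1],[1,1]]
Q^4 = (Q^2)² = [[5,3],[3,2]]
Q^8 = (Q^4)² = [[34,21],[21,13]]
Q^16 = (Q^8)² = [[622,12],[12,610]]
Q^33 = (Q^16)²·Q = [[112,928],[928,159]]
Q^67 = (Q^33)²·Q = [[66,128],[128,913]]
Q^134 = (Q^67)² = [[265,512],[512,728]]
Q^268 = (Q^134)² = [[869,441],[441,428]]
F_268 mod 975 = Q^268[0][1] = 441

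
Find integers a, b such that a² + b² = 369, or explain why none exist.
12² + 15² (a=12, b=15)

Factorization: 369 = 3^2 × 41
By Fermat: n is sum of two squares iff every prime p ≡ 3 (mod 4) appears to even power.
All primes ≡ 3 (mod 4) appear to even power.
Search a = 0, 1, 2, … for 369 - a² a perfect square: first hit at a = 12: 369 - 144 = 225 = 15².
369 = 12² + 15² = 144 + 225 ✓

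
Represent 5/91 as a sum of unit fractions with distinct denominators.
1/19 + 1/433 + 1/249553 + 1/93414800161 + 1/17452649778145716451681

Greedy algorithm:
5/91: ceiling(91/5) = 19, use 1/19
4/1729: ceiling(1729/4) = 433, use 1/433
3/748657: ceiling(748657/3) = 249553, use 1/249553
2/186829600321: ceiling(186829600321/2) = 93414800161, use 1/93414800161
1/17452649778145716451681: ceiling(17452649778145716451681/1) = 17452649778145716451681, use 1/17452649778145716451681
Result: 5/91 = 1/19 + 1/433 + 1/249553 + 1/93414800161 + 1/17452649778145716451681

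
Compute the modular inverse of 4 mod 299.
75

gcd(4, 299) = 1, so the inverse exists.
Extended Euclidean algorithm on (299, 4):
299 = 74 × 4 + 3  ⟹  3 = (1)·299 + (-74)·4
4 = 1 × 3 + 1  ⟹  1 = (-1)·299 + (75)·4
So (75)·4 ≡ 1 (mod 299), i.e. 4^(-1) ≡ 75 (mod 299).
Check: 4 × 75 = 300 ≡ 1 (mod 299)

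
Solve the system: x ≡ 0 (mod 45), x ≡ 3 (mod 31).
1305

Using Chinese Remainder Theorem:
M = 45 × 31 = 1395
M1 = 31, M2 = 45
y1 = 31^(-1) mod 45 = 16
y2 = 45^(-1) mod 31 = 20
x = (0×31×16 + 3×45×20) mod 1395 = 1305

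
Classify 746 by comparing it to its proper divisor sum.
deficient

Proper divisors of 746: sum = 1 + 2 + 373 = 376
Since 376 < 746, 746 is deficient.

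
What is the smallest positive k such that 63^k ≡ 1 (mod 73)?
8

73 is prime, so ord(63) divides φ(73) = 72.
Divisors of 72: 1, 2, 3, 4, 6, 8, 9, 12, 18, 24, 36, 72.
Repeated squaring: 63^1 ≡ 63, 63^2 ≡ 27, 63^4 ≡ 72, 63^8 ≡ 1, 63^16 ≡ 1, 63^32 ≡ 1, 63^64 ≡ 1 (mod 73).
Test 63^d mod 73 for each divisor d in increasing order:
63^1 ≡ 63
63^2 ≡ 27
63^3 = 63^2·63^1 ≡ 22
63^4 ≡ 72
63^6 = 63^4·63^2 ≡ 46
63^8 ≡ 1  ← first divisor giving 1
The order is 8.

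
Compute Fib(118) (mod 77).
43

Matrix identity: Q^n = [[F_(n+1), F_n], [F_n, F_(n-1)]] with Q = [[1,1],[1,0]].
n = 118 = 1110110₂. Square-and-multiply, entries mod 77:
Q^1 = [[1,1],[1,0]]
Q^3 = (Q^1)²·Q = [[3,2],[2,1]]
Q^7 = (Q^3)²·Q = [[21,13],[13,8]]
Q^14 = (Q^7)² = [[71,69],[69,2]]
Q^29 = (Q^14)²·Q = [[55,23],[23,32]]
Q^59 = (Q^29)²·Q = [[11,12],[12,76]]
Q^118 = (Q^59)² = [[34,43],[43,68]]
F_118 mod 77 = Q^118[0][1] = 43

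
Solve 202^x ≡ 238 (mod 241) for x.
38

Baby-step giant-step with step n = ⌈√241⌉ = 16.
Baby steps 202^j mod 241 (j:value) for j=0..15: 0:1, 1:202, 2:75, 3:208, 4:82, 5:176, 6:125, 7:186, 8:217, 9:213, 10:128, 11:69, 12:201, 13:114, 14:133, 15:115.
Giant-step multiplier: 202^(-16) ≡ 202^(240-16) = 202^224 ≡ 100 (mod 241).
Giant steps γ_i = 238·100^i mod 241: γ_0=238, γ_1=182, γ_2=125 (in table at j=6).
x = i·n + j = 2·16 + 6 = 38.
Check: 202^38 ≡ 238 (mod 241).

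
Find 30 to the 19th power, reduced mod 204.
72

Repeated squaring. Binary of 19 = 10011.
30^1 ≡ 30 (mod 204); 30^2 ≡ 84 (mod 204); 30^4 ≡ 120 (mod 204); 30^8 ≡ 120 (mod 204); 30^16 ≡ 120 (mod 204)
30^19 = 30^1 × 30^2 × 30^16 ≡ 72 (mod 204)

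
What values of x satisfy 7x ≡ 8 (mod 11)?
x ≡ 9 (mod 11)

gcd(7, 11) = 1, which divides 8, so solutions exist.
Find 7^(-1) mod 11 by the extended Euclidean algorithm:
11 = 1 × 7 + 4  ⟹  4 = (1)·11 + (-1)·7
7 = 1 × 4 + 3  ⟹  3 = (-1)·11 + (2)·7
4 = 1 × 3 + 1  ⟹  1 = (2)·11 + (-3)·7
So (-3)·7 ≡ 1 (mod 11), i.e. 7^(-1) ≡ -3 ≡ 8 (mod 11).
x ≡ 8 × 8 = 64 ≡ 9 (mod 11).
Check: 7 × 9 = 63 ≡ 8 (mod 11).
Unique solution: x ≡ 9 (mod 11)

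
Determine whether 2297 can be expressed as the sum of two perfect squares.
19² + 44² (a=19, b=44)

Factorization: 2297 = 2297
By Fermat: n is sum of two squares iff every prime p ≡ 3 (mod 4) appears to even power.
All primes ≡ 3 (mod 4) appear to even power.
Search a = 0, 1, 2, … for 2297 - a² a perfect square: first hit at a = 19: 2297 - 361 = 1936 = 44².
2297 = 19² + 44² = 361 + 1936 ✓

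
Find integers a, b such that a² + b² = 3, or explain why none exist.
Not possible

Factorization: 3 = 3
By Fermat: n is sum of two squares iff every prime p ≡ 3 (mod 4) appears to even power.
Prime(s) ≡ 3 (mod 4) with odd exponent: [(3, 1)]
Therefore 3 cannot be expressed as a² + b².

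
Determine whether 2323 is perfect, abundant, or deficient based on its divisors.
deficient

Proper divisors of 2323: sum = 1 + 23 + 101 = 125
Since 125 < 2323, 2323 is deficient.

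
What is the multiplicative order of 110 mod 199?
198

199 is prime, so ord(110) divides φ(199) = 198.
Divisors of 198: 1, 2, 3, 6, 9, 11, 18, 22, 33, 66, 99, 198.
Repeated squaring: 110^1 ≡ 110, 110^2 ≡ 160, 110^4 ≡ 128, 110^8 ≡ 66, 110^16 ≡ 177, 110^32 ≡ 86, 110^64 ≡ 33, 110^128 ≡ 94 (mod 199).
Test 110^d mod 199 for each divisor d in increasing order:
110^1 ≡ 110
110^2 ≡ 160
110^3 = 110^2·110^1 ≡ 88
110^6 = 110^4·110^2 ≡ 182
110^9 = 110^8·110^1 ≡ 96
110^11 = 110^8·110^2·110^1 ≡ 37
110^18 = 110^16·110^2 ≡ 62
110^22 = 110^16·110^4·110^2 ≡ 175
110^33 = 110^32·110^1 ≡ 107
110^66 = 110^64·110^2 ≡ 106
110^99 = 110^64·110^32·110^2·110^1 ≡ 198
110^198 = 110^128·110^64·110^4·110^2 ≡ 1  ← first divisor giving 1
The order is 198.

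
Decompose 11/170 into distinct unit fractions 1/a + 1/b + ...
1/16 + 1/454 + 1/308720

Greedy algorithm:
11/170: ceiling(170/11) = 16, use 1/16
3/1360: ceiling(1360/3) = 454, use 1/454
1/308720: ceiling(308720/1) = 308720, use 1/308720
Result: 11/170 = 1/16 + 1/454 + 1/308720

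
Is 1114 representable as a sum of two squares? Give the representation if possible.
5² + 33² (a=5, b=33)

Factorization: 1114 = 2 × 557
By Fermat: n is sum of two squares iff every prime p ≡ 3 (mod 4) appears to even power.
All primes ≡ 3 (mod 4) appear to even power.
Search a = 0, 1, 2, … for 1114 - a² a perfect square: first hit at a = 5: 1114 - 25 = 1089 = 33².
1114 = 5² + 33² = 25 + 1089 ✓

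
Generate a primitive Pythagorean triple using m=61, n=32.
(2697, 3904, 4745)

Euclid's formula: a = m² - n², b = 2mn, c = m² + n²
m = 61, n = 32
a = 61² - 32² = 3721 - 1024 = 2697
b = 2 × 61 × 32 = 3904
c = 61² + 32² = 3721 + 1024 = 4745
Verification: 2697² + 3904² = 7273809 + 15241216 = 22515025 = 4745² ✓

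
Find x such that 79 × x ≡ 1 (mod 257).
244

gcd(79, 257) = 1, so the inverse exists.
Extended Euclidean algorithm on (257, 79):
257 = 3 × 79 + 20  ⟹  20 = (1)·257 + (-3)·79
79 = 3 × 20 + 19  ⟹  19 = (-3)·257 + (10)·79
20 = 1 × 19 + 1  ⟹  1 = (4)·257 + (-13)·79
So (-13)·79 ≡ 1 (mod 257), i.e. 79^(-1) ≡ -13 ≡ 244 (mod 257).
Check: 79 × 244 = 19276 ≡ 1 (mod 257)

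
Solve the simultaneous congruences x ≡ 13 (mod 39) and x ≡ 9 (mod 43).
52

Using Chinese Remainder Theorem:
M = 39 × 43 = 1677
M1 = 43, M2 = 39
y1 = 43^(-1) mod 39 = 10
y2 = 39^(-1) mod 43 = 32
x = (13×43×10 + 9×39×32) mod 1677 = 52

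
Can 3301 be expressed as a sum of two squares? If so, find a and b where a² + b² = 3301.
30² + 49² (a=30, b=49)

Factorization: 3301 = 3301
By Fermat: n is sum of two squares iff every prime p ≡ 3 (mod 4) appears to even power.
All primes ≡ 3 (mod 4) appear to even power.
Search a = 0, 1, 2, … for 3301 - a² a perfect square: first hit at a = 30: 3301 - 900 = 2401 = 49².
3301 = 30² + 49² = 900 + 2401 ✓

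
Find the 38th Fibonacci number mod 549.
467

Matrix identity: Q^n = [[F_(n+1), F_n], [F_n, F_(n-1)]] with Q = [[1,1],[1,0]].
n = 38 = 100110₂. Square-and-multiply, entries mod 549:
Q^1 = [[1,1],[1,0]]
Q^2 = (Q^1)² = [[2,1],[1,1]]
Q^4 = (Q^2)² = [[5,3],[3,2]]
Q^9 = (Q^4)²·Q = [[55,34],[34,21]]
Q^19 = (Q^9)²·Q = [[177,338],[338,388]]
Q^38 = (Q^19)² = [[88,467],[467,170]]
F_38 mod 549 = Q^38[0][1] = 467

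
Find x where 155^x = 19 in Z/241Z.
85

Baby-step giant-step with step n = ⌈√241⌉ = 16.
Baby steps 155^j mod 241 (j:value) for j=0..15: 0:1, 1:155, 2:166, 3:184, 4:82, 5:178, 6:116, 7:146, 8:217, 9:136, 10:113, 11:163, 12:201, 13:66, 14:108, 15:111.
Giant-step multiplier: 155^(-16) ≡ 155^(240-16) = 155^224 ≡ 100 (mod 241).
Giant steps γ_i = 19·100^i mod 241: γ_0=19, γ_1=213, γ_2=92, γ_3=42, γ_4=103, γ_5=178 (in table at j=5).
x = i·n + j = 5·16 + 5 = 85.
Check: 155^85 ≡ 19 (mod 241).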